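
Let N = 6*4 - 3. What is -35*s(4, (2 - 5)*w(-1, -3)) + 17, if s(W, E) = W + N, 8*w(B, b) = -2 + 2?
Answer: -858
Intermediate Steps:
w(B, b) = 0 (w(B, b) = (-2 + 2)/8 = (⅛)*0 = 0)
N = 21 (N = 24 - 3 = 21)
s(W, E) = 21 + W (s(W, E) = W + 21 = 21 + W)
-35*s(4, (2 - 5)*w(-1, -3)) + 17 = -35*(21 + 4) + 17 = -35*25 + 17 = -875 + 17 = -858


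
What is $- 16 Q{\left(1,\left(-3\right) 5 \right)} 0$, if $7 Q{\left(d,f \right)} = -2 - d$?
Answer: $0$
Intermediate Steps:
$Q{\left(d,f \right)} = - \frac{2}{7} - \frac{d}{7}$ ($Q{\left(d,f \right)} = \frac{-2 - d}{7} = - \frac{2}{7} - \frac{d}{7}$)
$- 16 Q{\left(1,\left(-3\right) 5 \right)} 0 = - 16 \left(- \frac{2}{7} - \frac{1}{7}\right) 0 = \left(-16\right) \left(- \frac{3}{7}\right) 0 = \frac{48}{7} \cdot 0 = 0$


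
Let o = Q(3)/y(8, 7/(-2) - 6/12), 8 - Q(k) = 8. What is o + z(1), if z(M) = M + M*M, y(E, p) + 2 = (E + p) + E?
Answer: 2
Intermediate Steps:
y(E, p) = -2 + p + 2*E (y(E, p) = -2 + ((E + p) + E) = -2 + (p + 2*E) = -2 + p + 2*E)
Q(k) = 0 (Q(k) = 8 - 1*8 = 8 - 8 = 0)
o = 0 (o = 0/(-2 + (7/(-2) - 6/12) + 2*8) = 0/(-2 + (7*(-1/2) - 6*1/12) + 16) = 0/(-2 + (-7/2 - 1/2) + 16) = 0/(-2 - 4 + 16) = 0/10 = 0*(1/10) = 0)
z(M) = M + M**2
o + z(1) = 0 + 1*(1 + 1) = 0 + 1*2 = 0 + 2 = 2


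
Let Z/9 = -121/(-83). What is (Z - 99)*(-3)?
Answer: 21384/83 ≈ 257.64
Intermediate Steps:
Z = 1089/83 (Z = 9*(-121/(-83)) = 9*(-121*(-1/83)) = 9*(121/83) = 1089/83 ≈ 13.120)
(Z - 99)*(-3) = (1089/83 - 99)*(-3) = -7128/83*(-3) = 21384/83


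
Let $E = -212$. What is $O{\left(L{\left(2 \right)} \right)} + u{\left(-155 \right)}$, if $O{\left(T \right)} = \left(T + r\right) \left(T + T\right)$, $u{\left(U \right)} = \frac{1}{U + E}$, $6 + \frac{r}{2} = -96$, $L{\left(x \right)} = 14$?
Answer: $- \frac{1952441}{367} \approx -5320.0$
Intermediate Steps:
$r = -204$ ($r = -12 + 2 \left(-96\right) = -12 - 192 = -204$)
$u{\left(U \right)} = \frac{1}{-212 + U}$ ($u{\left(U \right)} = \frac{1}{U - 212} = \frac{1}{-212 + U}$)
$O{\left(T \right)} = 2 T \left(-204 + T\right)$ ($O{\left(T \right)} = \left(T - 204\right) \left(T + T\right) = \left(-204 + T\right) 2 T = 2 T \left(-204 + T\right)$)
$O{\left(L{\left(2 \right)} \right)} + u{\left(-155 \right)} = 2 \cdot 14 \left(-204 + 14\right) + \frac{1}{-212 - 155} = 2 \cdot 14 \left(-190\right) + \frac{1}{-367} = -5320 - \frac{1}{367} = - \frac{1952441}{367}$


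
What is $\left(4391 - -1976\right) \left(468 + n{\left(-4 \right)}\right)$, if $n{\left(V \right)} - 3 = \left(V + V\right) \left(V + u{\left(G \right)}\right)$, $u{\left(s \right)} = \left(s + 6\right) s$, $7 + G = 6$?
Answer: $3457281$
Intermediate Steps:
$G = -1$ ($G = -7 + 6 = -1$)
$u{\left(s \right)} = s \left(6 + s\right)$ ($u{\left(s \right)} = \left(6 + s\right) s = s \left(6 + s\right)$)
$n{\left(V \right)} = 3 + 2 V \left(-5 + V\right)$ ($n{\left(V \right)} = 3 + \left(V + V\right) \left(V - \left(6 - 1\right)\right) = 3 + 2 V \left(V - 5\right) = 3 + 2 V \left(-5 + V\right)$)
$\left(4391 - -1976\right) \left(468 + n{\left(-4 \right)}\right) = \left(4391 - -1976\right) \left(468 + \left(3 - -40 + 2 \left(-4\right)^{2}\right)\right) = \left(4391 + 1976\right) \left(468 + \left(3 + 40 + 2 \cdot 16\right)\right) = 6367 \left(468 + \left(3 + 40 + 32\right)\right) = 6367 \left(468 + 75\right) = 6367 \cdot 543 = 3457281$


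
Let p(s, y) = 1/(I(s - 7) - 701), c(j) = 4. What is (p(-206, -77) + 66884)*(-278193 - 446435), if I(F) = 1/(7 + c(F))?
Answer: -186836499845506/3855 ≈ -4.8466e+10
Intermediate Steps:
I(F) = 1/11 (I(F) = 1/(7 + 4) = 1/11)
p(s, y) = -11/7710 (p(s, y) = 1/(1/11 - 701) = 1/(-7710/11) = -11/7710)
(p(-206, -77) + 66884)*(-278193 - 446435) = (-11/7710 + 66884)*(-278193 - 446435) = (515675629/7710)*(-724628) = -186836499845506/3855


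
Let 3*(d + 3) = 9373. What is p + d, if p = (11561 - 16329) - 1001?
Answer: -7943/3 ≈ -2647.7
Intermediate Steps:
p = -5769 (p = -4768 - 1001 = -5769)
d = 9364/3 (d = -3 + (1/3)*9373 = -3 + 9373/3 = 9364/3 ≈ 3121.3)
p + d = -5769 + 9364/3 = -7943/3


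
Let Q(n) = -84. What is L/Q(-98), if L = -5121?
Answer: 1707/28 ≈ 60.964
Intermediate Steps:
L/Q(-98) = -5121/(-84) = -5121*(-1/84) = 1707/28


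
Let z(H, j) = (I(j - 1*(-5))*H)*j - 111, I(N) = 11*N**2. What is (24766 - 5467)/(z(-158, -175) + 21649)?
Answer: 19299/8789956538 ≈ 2.1956e-6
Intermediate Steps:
z(H, j) = -111 + 11*H*j*(5 + j)**2 (z(H, j) = ((11*(j - 1*(-5))**2)*H)*j - 111 = ((11*(j + 5)**2)*H)*j - 111 = ((11*(5 + j)**2)*H)*j - 111 = (11*H*(5 + j)**2)*j - 111 = 11*H*j*(5 + j)**2 - 111 = -111 + 11*H*j*(5 + j)**2)
(24766 - 5467)/(z(-158, -175) + 21649) = (24766 - 5467)/((-111 + 11*(-158)*(-175)*(5 - 175)**2) + 21649) = 19299/((-111 + 11*(-158)*(-175)*(-170)**2) + 21649) = 19299/((-111 + 11*(-158)*(-175)*28900) + 21649) = 19299/((-111 + 8789935000) + 21649) = 19299/(8789934889 + 21649) = 19299/8789956538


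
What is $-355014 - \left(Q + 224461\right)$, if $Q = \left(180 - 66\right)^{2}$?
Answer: $-592471$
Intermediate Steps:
$Q = 12996$ ($Q = 114^{2} = 12996$)
$-355014 - \left(Q + 224461\right) = -355014 - \left(12996 + 224461\right) = -355014 - 237457 = -592471$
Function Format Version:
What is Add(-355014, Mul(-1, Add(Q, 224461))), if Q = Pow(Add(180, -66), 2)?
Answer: -592471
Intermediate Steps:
Q = 12996 (Q = Pow(114, 2) = 12996)
Add(-355014, Mul(-1, Add(Q, 224461))) = Add(-355014, Mul(-1, Add(12996, 224461))) = Add(-355014, Mul(-1, 237457)) = Add(-355014, -237457) = -592471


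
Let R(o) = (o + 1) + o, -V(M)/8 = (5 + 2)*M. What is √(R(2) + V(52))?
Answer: 3*I*√323 ≈ 53.917*I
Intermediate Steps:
V(M) = -56*M (V(M) = -8*(5 + 2)*M = -56*M)
R(o) = 1 + 2*o (R(o) = (1 + o) + o = 1 + 2*o)
√(R(2) + V(52)) = √((1 + 2*2) - 56*52) = √((1 + 4) - 2912) = √(5 - 2912) = √(-2907) = 3*I*√323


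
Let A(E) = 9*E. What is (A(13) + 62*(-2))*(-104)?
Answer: 728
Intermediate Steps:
(A(13) + 62*(-2))*(-104) = (9*13 + 62*(-2))*(-104) = (117 - 124)*(-104) = -7*(-104) = 728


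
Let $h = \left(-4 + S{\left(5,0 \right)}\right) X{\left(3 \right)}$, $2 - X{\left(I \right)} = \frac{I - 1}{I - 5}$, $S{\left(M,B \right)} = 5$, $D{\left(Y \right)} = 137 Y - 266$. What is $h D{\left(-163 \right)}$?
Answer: $-67791$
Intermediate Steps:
$D{\left(Y \right)} = -266 + 137 Y$
$X{\left(I \right)} = 2 - \frac{-1 + I}{-5 + I}$ ($X{\left(I \right)} = 2 - \frac{I - 1}{I - 5} = 2 - \frac{-1 + I}{-5 + I}$)
$h = 3$ ($h = \left(-4 + 5\right) \frac{-9 + 3}{-5 + 3} = 1 \frac{1}{-2} \left(-6\right) = 1 \left(\left(- \frac{1}{2}\right) \left(-6\right)\right) = 1 \cdot 3 = 3$)
$h D{\left(-163 \right)} = 3 \left(-266 + 137 \left(-163\right)\right) = 3 \left(-266 - 22331\right) = 3 \left(-22597\right) = -67791$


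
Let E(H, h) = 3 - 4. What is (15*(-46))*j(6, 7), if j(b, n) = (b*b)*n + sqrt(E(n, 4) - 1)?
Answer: -173880 - 690*I*sqrt(2) ≈ -1.7388e+5 - 975.81*I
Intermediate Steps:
E(H, h) = -1
j(b, n) = I*sqrt(2) + n*b**2 (j(b, n) = (b*b)*n + sqrt(-1 - 1) = b**2*n + sqrt(-2) = n*b**2 + I*sqrt(2) = I*sqrt(2) + n*b**2)
(15*(-46))*j(6, 7) = (15*(-46))*(I*sqrt(2) + 7*6**2) = -690*(I*sqrt(2) + 7*36) = -690*(I*sqrt(2) + 252) = -690*(252 + I*sqrt(2)) = -173880 - 690*I*sqrt(2)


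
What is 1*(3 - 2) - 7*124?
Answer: -867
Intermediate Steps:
1*(3 - 2) - 7*124 = 1*1 - 868 = 1 - 868 = -867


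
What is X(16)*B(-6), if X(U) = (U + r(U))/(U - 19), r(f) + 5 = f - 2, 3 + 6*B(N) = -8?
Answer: 275/18 ≈ 15.278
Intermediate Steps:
B(N) = -11/6 (B(N) = -½ + (⅙)*(-8) = -½ - 4/3 = -11/6)
r(f) = -7 + f (r(f) = -5 + (f - 2) = -5 + (-2 + f) = -7 + f)
X(U) = (-7 + 2*U)/(-19 + U) (X(U) = (U + (-7 + U))/(U - 19) = (-7 + 2*U)/(-19 + U))
X(16)*B(-6) = ((-7 + 2*16)/(-19 + 16))*(-11/6) = ((-7 + 32)/(-3))*(-11/6) = -⅓*25*(-11/6) = -25/3*(-11/6) = 275/18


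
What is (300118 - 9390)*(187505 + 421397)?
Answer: 177024860656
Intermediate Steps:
(300118 - 9390)*(187505 + 421397) = 290728*608902 = 177024860656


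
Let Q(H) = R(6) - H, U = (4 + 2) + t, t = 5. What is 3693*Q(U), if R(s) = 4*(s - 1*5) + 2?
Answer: -18465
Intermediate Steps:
R(s) = -18 + 4*s (R(s) = 4*(s - 5) + 2 = 4*(-5 + s) + 2 = (-20 + 4*s) + 2 = -18 + 4*s)
U = 11 (U = (4 + 2) + 5 = 6 + 5 = 11)
Q(H) = 6 - H (Q(H) = (-18 + 4*6) - H = (-18 + 24) - H = 6 - H)
3693*Q(U) = 3693*(6 - 1*11) = 3693*(6 - 11) = 3693*(-5) = -18465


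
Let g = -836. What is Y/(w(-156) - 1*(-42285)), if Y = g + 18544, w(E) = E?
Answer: 17708/42129 ≈ 0.42033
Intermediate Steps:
Y = 17708 (Y = -836 + 18544 = 17708)
Y/(w(-156) - 1*(-42285)) = 17708/(-156 - 1*(-42285)) = 17708/(-156 + 42285) = 17708/42129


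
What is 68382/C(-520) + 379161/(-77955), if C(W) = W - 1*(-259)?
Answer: -6934457/25985 ≈ -266.86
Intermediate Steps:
C(W) = 259 + W (C(W) = W + 259 = 259 + W)
68382/C(-520) + 379161/(-77955) = 68382/(259 - 520) + 379161/(-77955) = 68382/(-261) + 379161*(-1/77955) = 68382*(-1/261) - 126387/25985 = -262 - 126387/25985 = -6934457/25985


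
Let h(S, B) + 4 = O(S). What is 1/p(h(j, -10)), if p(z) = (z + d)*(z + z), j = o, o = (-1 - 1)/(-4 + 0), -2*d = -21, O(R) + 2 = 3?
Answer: -1/45 ≈ -0.022222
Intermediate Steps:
O(R) = 1 (O(R) = -2 + 3 = 1)
d = 21/2 (d = -1/2*(-21) = 21/2 ≈ 10.500)
o = 1/2 (o = -2/(-4) = -2*(-1/4) = 1/2 ≈ 0.50000)
j = 1/2 ≈ 0.50000
h(S, B) = -3 (h(S, B) = -4 + 1 = -3)
p(z) = 2*z*(21/2 + z) (p(z) = (z + 21/2)*(z + z) = (21/2 + z)*(2*z) = 2*z*(21/2 + z))
1/p(h(j, -10)) = 1/(-3*(21 + 2*(-3))) = 1/(-3*(21 - 6)) = 1/(-3*15) = 1/(-45) = -1/45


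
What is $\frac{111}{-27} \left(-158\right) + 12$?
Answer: $\frac{5954}{9} \approx 661.56$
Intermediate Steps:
$\frac{111}{-27} \left(-158\right) + 12 = 111 \left(- \frac{1}{27}\right) \left(-158\right) + 12 = \left(- \frac{37}{9}\right) \left(-158\right) + 12 = \frac{5846}{9} + 12 = \frac{5954}{9}$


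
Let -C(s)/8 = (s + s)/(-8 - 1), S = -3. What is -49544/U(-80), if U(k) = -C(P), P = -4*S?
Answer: 18579/8 ≈ 2322.4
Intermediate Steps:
P = 12 (P = -4*(-3) = 12)
C(s) = 16*s/9 (C(s) = -8*(s + s)/(-8 - 1) = -8*2*s/(-9) = -8*2*s*(-1)/9 = -(-16)*s/9 = 16*s/9)
U(k) = -64/3 (U(k) = -16*12/9 = -1*64/3 = -64/3)
-49544/U(-80) = -49544/(-64/3) = -49544*(-3/64) = 18579/8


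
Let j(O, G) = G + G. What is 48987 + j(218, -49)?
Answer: 48889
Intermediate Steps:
j(O, G) = 2*G
48987 + j(218, -49) = 48987 + 2*(-49) = 48987 - 98 = 48889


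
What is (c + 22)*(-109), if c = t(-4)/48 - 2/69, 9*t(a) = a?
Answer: -5946277/2484 ≈ -2393.8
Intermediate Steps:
t(a) = a/9
c = -95/2484 (c = ((⅑)*(-4))/48 - 2/69 = -4/9*1/48 - 2*1/69 = -1/108 - 2/69 = -95/2484 ≈ -0.038245)
(c + 22)*(-109) = (-95/2484 + 22)*(-109) = (54553/2484)*(-109) = -5946277/2484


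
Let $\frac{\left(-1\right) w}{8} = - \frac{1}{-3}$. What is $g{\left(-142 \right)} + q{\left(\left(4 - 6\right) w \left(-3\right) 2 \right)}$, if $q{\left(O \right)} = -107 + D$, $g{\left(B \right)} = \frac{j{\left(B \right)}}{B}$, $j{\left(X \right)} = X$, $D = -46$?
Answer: $-152$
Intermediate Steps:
$w = - \frac{8}{3}$ ($w = - 8 \left(- \frac{1}{-3}\right) = - 8 \left(\left(-1\right) \left(- \frac{1}{3}\right)\right) = \left(-8\right) \frac{1}{3} = - \frac{8}{3} \approx -2.6667$)
$g{\left(B \right)} = 1$ ($g{\left(B \right)} = \frac{B}{B} = 1$)
$q{\left(O \right)} = -153$ ($q{\left(O \right)} = -107 - 46 = -153$)
$g{\left(-142 \right)} + q{\left(\left(4 - 6\right) w \left(-3\right) 2 \right)} = 1 - 153 = -152$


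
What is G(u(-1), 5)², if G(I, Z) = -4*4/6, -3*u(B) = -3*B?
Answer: 64/9 ≈ 7.1111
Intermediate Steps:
u(B) = B (u(B) = -(-1)*B = B)
G(I, Z) = -8/3 (G(I, Z) = -16*⅙ = -8/3)
G(u(-1), 5)² = (-8/3)² = 64/9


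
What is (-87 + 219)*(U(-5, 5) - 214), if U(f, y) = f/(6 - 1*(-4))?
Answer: -28314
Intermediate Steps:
U(f, y) = f/10 (U(f, y) = f/(6 + 4) = f/10)
(-87 + 219)*(U(-5, 5) - 214) = (-87 + 219)*((⅒)*(-5) - 214) = 132*(-½ - 214) = 132*(-429/2) = -28314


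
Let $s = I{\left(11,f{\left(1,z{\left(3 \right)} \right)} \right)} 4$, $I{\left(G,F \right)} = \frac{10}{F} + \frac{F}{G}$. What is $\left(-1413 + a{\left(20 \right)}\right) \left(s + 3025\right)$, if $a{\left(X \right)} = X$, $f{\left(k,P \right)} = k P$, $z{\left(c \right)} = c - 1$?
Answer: $- \frac{46669679}{11} \approx -4.2427 \cdot 10^{6}$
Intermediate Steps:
$z{\left(c \right)} = -1 + c$
$f{\left(k,P \right)} = P k$
$s = \frac{228}{11}$ ($s = \left(\frac{10}{\left(-1 + 3\right) 1} + \frac{\left(-1 + 3\right) 1}{11}\right) 4 = \left(\frac{10}{2 \cdot 1} + 2 \cdot 1 \cdot \frac{1}{11}\right) 4 = \left(\frac{10}{2} + 2 \cdot \frac{1}{11}\right) 4 = \left(10 \cdot \frac{1}{2} + \frac{2}{11}\right) 4 = \left(5 + \frac{2}{11}\right) 4 = \frac{57}{11} \cdot 4 = \frac{228}{11} \approx 20.727$)
$\left(-1413 + a{\left(20 \right)}\right) \left(s + 3025\right) = \left(-1413 + 20\right) \left(\frac{228}{11} + 3025\right) = \left(-1393\right) \frac{33503}{11} = - \frac{46669679}{11}$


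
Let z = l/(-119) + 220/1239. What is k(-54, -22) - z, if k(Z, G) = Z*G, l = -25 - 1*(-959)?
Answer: 25184422/21063 ≈ 1195.7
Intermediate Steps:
l = 934 (l = -25 + 959 = 934)
k(Z, G) = G*Z
z = -161578/21063 (z = 934/(-119) + 220/1239 = 934*(-1/119) + 220*(1/1239) = -934/119 + 220/1239 = -161578/21063 ≈ -7.6712)
k(-54, -22) - z = -22*(-54) - 1*(-161578/21063) = 1188 + 161578/21063 = 25184422/21063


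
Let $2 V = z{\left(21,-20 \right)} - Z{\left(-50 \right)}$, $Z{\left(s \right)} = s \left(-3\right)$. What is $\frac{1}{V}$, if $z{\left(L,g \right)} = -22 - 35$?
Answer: $- \frac{2}{207} \approx -0.0096618$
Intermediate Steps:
$Z{\left(s \right)} = - 3 s$
$z{\left(L,g \right)} = -57$ ($z{\left(L,g \right)} = -22 - 35 = -57$)
$V = - \frac{207}{2}$ ($V = \frac{-57 - \left(-3\right) \left(-50\right)}{2} = \frac{-57 - 150}{2} = \frac{1}{2} \left(-207\right) = - \frac{207}{2} \approx -103.5$)
$\frac{1}{V} = \frac{1}{- \frac{207}{2}} = - \frac{2}{207}$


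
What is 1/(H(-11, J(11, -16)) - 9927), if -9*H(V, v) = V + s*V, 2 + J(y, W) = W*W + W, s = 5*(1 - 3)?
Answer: -1/9938 ≈ -0.00010062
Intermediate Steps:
s = -10 (s = 5*(-2) = -10)
J(y, W) = -2 + W + W**2 (J(y, W) = -2 + (W*W + W) = -2 + (W**2 + W) = -2 + (W + W**2) = -2 + W + W**2)
H(V, v) = V (H(V, v) = -(V - 10*V)/9 = -(-1)*V = V)
1/(H(-11, J(11, -16)) - 9927) = 1/(-11 - 9927) = 1/(-9938) = -1/9938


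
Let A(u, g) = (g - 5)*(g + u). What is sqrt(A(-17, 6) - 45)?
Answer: 2*I*sqrt(14) ≈ 7.4833*I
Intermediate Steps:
A(u, g) = (-5 + g)*(g + u)
sqrt(A(-17, 6) - 45) = sqrt((6**2 - 5*6 - 5*(-17) + 6*(-17)) - 45) = sqrt((36 - 30 + 85 - 102) - 45) = sqrt(-11 - 45) = sqrt(-56) = 2*I*sqrt(14)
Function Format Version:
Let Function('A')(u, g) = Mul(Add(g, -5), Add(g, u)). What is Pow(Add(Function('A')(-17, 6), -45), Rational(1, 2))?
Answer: Mul(2, I, Pow(14, Rational(1, 2))) ≈ Mul(7.4833, I)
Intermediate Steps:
Function('A')(u, g) = Mul(Add(-5, g), Add(g, u))
Pow(Add(Function('A')(-17, 6), -45), Rational(1, 2)) = Pow(Add(Add(Pow(6, 2), Mul(-5, 6), Mul(-5, -17), Mul(6, -17)), -45), Rational(1, 2)) = Pow(Add(Add(36, -30, 85, -102), -45), Rational(1, 2)) = Pow(Add(-11, -45), Rational(1, 2)) = Pow(-56, Rational(1, 2)) = Mul(2, I, Pow(14, Rational(1, 2)))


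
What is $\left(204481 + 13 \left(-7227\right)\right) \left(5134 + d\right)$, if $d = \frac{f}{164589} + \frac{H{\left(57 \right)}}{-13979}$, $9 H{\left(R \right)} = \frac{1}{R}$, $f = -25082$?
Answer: $\frac{31893202099979898070}{56205003843} \approx 5.6744 \cdot 10^{8}$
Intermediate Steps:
$H{\left(R \right)} = \frac{1}{9 R}$
$d = - \frac{59956293401}{393435026901}$ ($d = - \frac{25082}{164589} + \frac{\frac{1}{9} \cdot \frac{1}{57}}{-13979} = \left(-25082\right) \frac{1}{164589} + \frac{1}{9} \cdot \frac{1}{57} \left(- \frac{1}{13979}\right) = - \frac{25082}{164589} + \frac{1}{513} \left(- \frac{1}{13979}\right) = - \frac{25082}{164589} - \frac{1}{7171227} = - \frac{59956293401}{393435026901} \approx -0.15239$)
$\left(204481 + 13 \left(-7227\right)\right) \left(5134 + d\right) = \left(204481 + 13 \left(-7227\right)\right) \left(5134 - \frac{59956293401}{393435026901}\right) = \left(204481 - 93951\right) \frac{2019835471816333}{393435026901} = 110530 \cdot \frac{2019835471816333}{393435026901} = \frac{31893202099979898070}{56205003843}$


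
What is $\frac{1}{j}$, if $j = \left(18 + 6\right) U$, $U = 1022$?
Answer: $\frac{1}{24528} \approx 4.077 \cdot 10^{-5}$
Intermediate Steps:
$j = 24528$ ($j = \left(18 + 6\right) 1022 = 24 \cdot 1022 = 24528$)
$\frac{1}{j} = \frac{1}{24528}$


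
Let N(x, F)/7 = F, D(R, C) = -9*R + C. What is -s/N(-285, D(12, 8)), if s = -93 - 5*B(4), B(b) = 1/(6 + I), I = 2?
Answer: -107/800 ≈ -0.13375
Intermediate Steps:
B(b) = 1/8 (B(b) = 1/(6 + 2) = 1/8)
D(R, C) = C - 9*R
N(x, F) = 7*F
s = -749/8 (s = -93 - 5*1/8 = -93 - 5/8 = -749/8 ≈ -93.625)
-s/N(-285, D(12, 8)) = -(-749)/(8*(7*(8 - 9*12))) = -(-749)/(8*(7*(8 - 108))) = -(-749)/(8*(7*(-100))) = -(-749)/(8*(-700)) = -(-749)*(-1)/(8*700) = -1*107/800 = -107/800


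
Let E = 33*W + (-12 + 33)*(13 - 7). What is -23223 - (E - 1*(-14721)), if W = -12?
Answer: -37674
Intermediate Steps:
E = -270 (E = 33*(-12) + (-12 + 33)*(13 - 7) = -396 + 21*6 = -396 + 126 = -270)
-23223 - (E - 1*(-14721)) = -23223 - (-270 - 1*(-14721)) = -23223 - (-270 + 14721) = -23223 - 1*14451 = -23223 - 14451 = -37674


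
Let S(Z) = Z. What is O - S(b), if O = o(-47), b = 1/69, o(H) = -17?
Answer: -1174/69 ≈ -17.014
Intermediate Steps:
b = 1/69 ≈ 0.014493
O = -17
O - S(b) = -17 - 1*1/69 = -17 - 1/69 = -1174/69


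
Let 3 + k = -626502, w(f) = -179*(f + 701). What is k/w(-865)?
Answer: -626505/29356 ≈ -21.342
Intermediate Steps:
w(f) = -125479 - 179*f (w(f) = -179*(701 + f) = -125479 - 179*f)
k = -626505 (k = -3 - 626502 = -626505)
k/w(-865) = -626505/(-125479 - 179*(-865)) = -626505/(-125479 + 154835) = -626505/29356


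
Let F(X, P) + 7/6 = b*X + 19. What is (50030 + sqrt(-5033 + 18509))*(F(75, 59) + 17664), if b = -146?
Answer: 1010380865/3 + 40391*sqrt(3369)/3 ≈ 3.3757e+8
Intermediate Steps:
F(X, P) = 107/6 - 146*X (F(X, P) = -7/6 + (-146*X + 19) = -7/6 + (19 - 146*X) = 107/6 - 146*X)
(50030 + sqrt(-5033 + 18509))*(F(75, 59) + 17664) = (50030 + sqrt(-5033 + 18509))*((107/6 - 146*75) + 17664) = (50030 + sqrt(13476))*((107/6 - 10950) + 17664) = (50030 + 2*sqrt(3369))*(-65593/6 + 17664) = (50030 + 2*sqrt(3369))*(40391/6) = 1010380865/3 + 40391*sqrt(3369)/3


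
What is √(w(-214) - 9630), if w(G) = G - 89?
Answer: I*√9933 ≈ 99.664*I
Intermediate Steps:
w(G) = -89 + G
√(w(-214) - 9630) = √((-89 - 214) - 9630) = √(-303 - 9630) = √(-9933) = I*√9933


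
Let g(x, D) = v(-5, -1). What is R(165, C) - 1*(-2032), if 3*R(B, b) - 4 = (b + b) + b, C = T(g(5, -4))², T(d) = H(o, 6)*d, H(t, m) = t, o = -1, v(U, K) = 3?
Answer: 6127/3 ≈ 2042.3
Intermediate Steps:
g(x, D) = 3
T(d) = -d
C = 9 (C = (-1*3)² = (-3)² = 9)
R(B, b) = 4/3 + b (R(B, b) = 4/3 + ((b + b) + b)/3 = 4/3 + (2*b + b)/3 = 4/3 + (3*b)/3 = 4/3 + b)
R(165, C) - 1*(-2032) = (4/3 + 9) - 1*(-2032) = 31/3 + 2032 = 6127/3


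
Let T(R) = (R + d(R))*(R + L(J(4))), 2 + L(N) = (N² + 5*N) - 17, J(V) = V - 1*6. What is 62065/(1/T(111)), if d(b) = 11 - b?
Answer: 58713490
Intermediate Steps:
J(V) = -6 + V (J(V) = V - 6 = -6 + V)
L(N) = -19 + N² + 5*N (L(N) = -2 + ((N² + 5*N) - 17) = -2 + (-17 + N² + 5*N) = -19 + N² + 5*N)
T(R) = -275 + 11*R (T(R) = (R + (11 - R))*(R + (-19 + (-6 + 4)² + 5*(-6 + 4))) = 11*(R + (-19 + (-2)² + 5*(-2))) = 11*(R + (-19 + 4 - 10)) = 11*(R - 25) = 11*(-25 + R) = -275 + 11*R)
62065/(1/T(111)) = 62065/(1/(-275 + 11*111)) = 62065/(1/(-275 + 1221)) = 62065/(1/946) = 62065*946 = 58713490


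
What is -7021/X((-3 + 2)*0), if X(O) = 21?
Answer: -1003/3 ≈ -334.33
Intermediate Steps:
-7021/X((-3 + 2)*0) = -7021/21 = -7021*1/21 = -1003/3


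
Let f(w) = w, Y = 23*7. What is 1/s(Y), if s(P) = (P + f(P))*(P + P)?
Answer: 1/103684 ≈ 9.6447e-6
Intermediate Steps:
Y = 161
s(P) = 4*P² (s(P) = (P + P)*(P + P) = (2*P)*(2*P) = 4*P²)
1/s(Y) = 1/(4*161²) = 1/(4*25921) = 1/103684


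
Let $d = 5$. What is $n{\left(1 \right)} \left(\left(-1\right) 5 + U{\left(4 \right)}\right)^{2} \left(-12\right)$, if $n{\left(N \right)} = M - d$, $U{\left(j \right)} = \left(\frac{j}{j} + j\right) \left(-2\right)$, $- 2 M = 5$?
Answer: $20250$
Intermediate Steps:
$M = - \frac{5}{2}$ ($M = \left(- \frac{1}{2}\right) 5 = - \frac{5}{2} \approx -2.5$)
$U{\left(j \right)} = -2 - 2 j$ ($U{\left(j \right)} = \left(1 + j\right) \left(-2\right) = -2 - 2 j$)
$n{\left(N \right)} = - \frac{15}{2}$ ($n{\left(N \right)} = - \frac{5}{2} - 5 = - \frac{15}{2}$)
$n{\left(1 \right)} \left(\left(-1\right) 5 + U{\left(4 \right)}\right)^{2} \left(-12\right) = - \frac{15 \left(\left(-1\right) 5 - 10\right)^{2}}{2} \left(-12\right) = - \frac{15 \left(-5 - 10\right)^{2}}{2} \left(-12\right) = - \frac{15 \left(-15\right)^{2}}{2} \left(-12\right) = \left(- \frac{15}{2}\right) 225 \left(-12\right) = \left(- \frac{3375}{2}\right) \left(-12\right) = 20250$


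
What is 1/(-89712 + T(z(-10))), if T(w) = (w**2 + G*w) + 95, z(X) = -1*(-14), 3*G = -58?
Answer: -3/269075 ≈ -1.1149e-5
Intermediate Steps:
G = -58/3 (G = (1/3)*(-58) = -58/3 ≈ -19.333)
z(X) = 14
T(w) = 95 + w**2 - 58*w/3 (T(w) = (w**2 - 58*w/3) + 95 = 95 + w**2 - 58*w/3)
1/(-89712 + T(z(-10))) = 1/(-89712 + (95 + 14**2 - 58/3*14)) = 1/(-89712 + (95 + 196 - 812/3)) = 1/(-89712 + 61/3) = 1/(-269075/3) = -3/269075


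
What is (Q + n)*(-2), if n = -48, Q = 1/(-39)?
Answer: 3746/39 ≈ 96.051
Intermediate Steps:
Q = -1/39 ≈ -0.025641
(Q + n)*(-2) = (-1/39 - 48)*(-2) = -1873/39*(-2) = 3746/39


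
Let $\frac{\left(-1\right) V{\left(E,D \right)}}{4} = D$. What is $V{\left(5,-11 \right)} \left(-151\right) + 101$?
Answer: $-6543$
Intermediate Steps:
$V{\left(E,D \right)} = - 4 D$
$V{\left(5,-11 \right)} \left(-151\right) + 101 = \left(-4\right) \left(-11\right) \left(-151\right) + 101 = 44 \left(-151\right) + 101 = -6644 + 101 = -6543$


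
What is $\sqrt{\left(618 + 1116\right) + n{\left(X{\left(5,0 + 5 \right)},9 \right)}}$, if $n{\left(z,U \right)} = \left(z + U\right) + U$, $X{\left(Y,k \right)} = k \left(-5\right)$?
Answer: $\sqrt{1727} \approx 41.557$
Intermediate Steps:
$X{\left(Y,k \right)} = - 5 k$
$n{\left(z,U \right)} = z + 2 U$ ($n{\left(z,U \right)} = \left(U + z\right) + U = z + 2 U$)
$\sqrt{\left(618 + 1116\right) + n{\left(X{\left(5,0 + 5 \right)},9 \right)}} = \sqrt{\left(618 + 1116\right) + \left(- 5 \left(0 + 5\right) + 2 \cdot 9\right)} = \sqrt{1734 + \left(\left(-5\right) 5 + 18\right)} = \sqrt{1734 + \left(-25 + 18\right)} = \sqrt{1734 - 7} = \sqrt{1727}$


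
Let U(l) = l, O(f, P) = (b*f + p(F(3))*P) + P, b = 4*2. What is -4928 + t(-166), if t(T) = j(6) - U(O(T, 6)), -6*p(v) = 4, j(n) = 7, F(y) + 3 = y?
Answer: -3595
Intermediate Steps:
b = 8
F(y) = -3 + y
p(v) = -⅔ (p(v) = -⅙*4 = -⅔)
O(f, P) = 8*f + P/3 (O(f, P) = (8*f - 2*P/3) + P = 8*f + P/3)
t(T) = 5 - 8*T (t(T) = 7 - (8*T + (⅓)*6) = 7 - (8*T + 2) = 7 - (2 + 8*T) = 7 + (-2 - 8*T) = 5 - 8*T)
-4928 + t(-166) = -4928 + (5 - 8*(-166)) = -4928 + (5 + 1328) = -4928 + 1333 = -3595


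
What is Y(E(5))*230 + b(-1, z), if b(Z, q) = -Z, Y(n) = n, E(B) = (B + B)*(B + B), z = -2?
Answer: 23001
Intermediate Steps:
E(B) = 4*B**2 (E(B) = (2*B)*(2*B) = 4*B**2)
Y(E(5))*230 + b(-1, z) = (4*5**2)*230 - 1*(-1) = (4*25)*230 + 1 = 100*230 + 1 = 23000 + 1 = 23001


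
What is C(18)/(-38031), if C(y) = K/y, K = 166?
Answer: -83/342279 ≈ -0.00024249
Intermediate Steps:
C(y) = 166/y
C(18)/(-38031) = (166/18)/(-38031) = (166*(1/18))*(-1/38031) = (83/9)*(-1/38031) = -83/342279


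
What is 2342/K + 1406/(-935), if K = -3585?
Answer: -1446056/670395 ≈ -2.1570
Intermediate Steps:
2342/K + 1406/(-935) = 2342/(-3585) + 1406/(-935) = 2342*(-1/3585) + 1406*(-1/935) = -2342/3585 - 1406/935 = -1446056/670395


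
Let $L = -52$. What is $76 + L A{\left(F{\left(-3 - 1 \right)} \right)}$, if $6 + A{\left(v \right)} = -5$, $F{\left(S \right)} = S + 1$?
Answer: $648$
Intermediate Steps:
$F{\left(S \right)} = 1 + S$
$A{\left(v \right)} = -11$ ($A{\left(v \right)} = -6 - 5 = -11$)
$76 + L A{\left(F{\left(-3 - 1 \right)} \right)} = 76 - -572 = 76 + 572 = 648$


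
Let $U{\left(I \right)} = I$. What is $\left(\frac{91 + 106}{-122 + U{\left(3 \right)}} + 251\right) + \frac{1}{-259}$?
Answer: $\frac{1097847}{4403} \approx 249.34$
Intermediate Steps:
$\left(\frac{91 + 106}{-122 + U{\left(3 \right)}} + 251\right) + \frac{1}{-259} = \left(\frac{91 + 106}{-122 + 3} + 251\right) + \frac{1}{-259} = \left(\frac{197}{-119} + 251\right) - \frac{1}{259} = \left(197 \left(- \frac{1}{119}\right) + 251\right) - \frac{1}{259} = \left(- \frac{197}{119} + 251\right) - \frac{1}{259} = \frac{29672}{119} - \frac{1}{259} = \frac{1097847}{4403}$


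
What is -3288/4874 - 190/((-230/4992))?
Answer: 231106764/56051 ≈ 4123.1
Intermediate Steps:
-3288/4874 - 190/((-230/4992)) = -3288*1/4874 - 190/((-230*1/4992)) = -1644/2437 - 190/(-115/2496) = -1644/2437 - 190*(-2496/115) = -1644/2437 + 94848/23 = 231106764/56051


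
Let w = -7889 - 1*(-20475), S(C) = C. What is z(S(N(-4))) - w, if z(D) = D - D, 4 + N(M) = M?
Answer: -12586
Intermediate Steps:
N(M) = -4 + M
w = 12586 (w = -7889 + 20475 = 12586)
z(D) = 0
z(S(N(-4))) - w = 0 - 1*12586 = 0 - 12586 = -12586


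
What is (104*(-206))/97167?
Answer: -21424/97167 ≈ -0.22049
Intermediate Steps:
(104*(-206))/97167 = -21424*1/97167 = -21424/97167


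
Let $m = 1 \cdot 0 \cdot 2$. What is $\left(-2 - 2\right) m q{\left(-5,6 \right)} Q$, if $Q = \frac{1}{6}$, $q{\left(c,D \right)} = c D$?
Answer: $0$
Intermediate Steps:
$q{\left(c,D \right)} = D c$
$m = 0$ ($m = 0 \cdot 2 = 0$)
$Q = \frac{1}{6} \approx 0.16667$
$\left(-2 - 2\right) m q{\left(-5,6 \right)} Q = \left(-2 - 2\right) 0 \cdot 6 \left(-5\right) \frac{1}{6} = \left(-4\right) 0 \left(-30\right) \frac{1}{6} = 0 \left(-30\right) \frac{1}{6} = 0 \cdot \frac{1}{6} = 0$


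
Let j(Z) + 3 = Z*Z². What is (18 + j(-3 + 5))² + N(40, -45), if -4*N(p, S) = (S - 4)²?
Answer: -285/4 ≈ -71.250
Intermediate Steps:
N(p, S) = -(-4 + S)²/4 (N(p, S) = -(S - 4)²/4 = -(-4 + S)²/4)
j(Z) = -3 + Z³ (j(Z) = -3 + Z*Z² = -3 + Z³)
(18 + j(-3 + 5))² + N(40, -45) = (18 + (-3 + (-3 + 5)³))² - (-4 - 45)²/4 = (18 + (-3 + 2³))² - ¼*(-49)² = (18 + (-3 + 8))² - ¼*2401 = (18 + 5)² - 2401/4 = 23² - 2401/4 = 529 - 2401/4 = -285/4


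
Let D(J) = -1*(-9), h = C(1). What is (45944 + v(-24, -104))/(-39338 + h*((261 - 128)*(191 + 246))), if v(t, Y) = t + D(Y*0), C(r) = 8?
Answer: 45929/425630 ≈ 0.10791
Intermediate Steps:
h = 8
D(J) = 9
v(t, Y) = 9 + t (v(t, Y) = t + 9 = 9 + t)
(45944 + v(-24, -104))/(-39338 + h*((261 - 128)*(191 + 246))) = (45944 + (9 - 24))/(-39338 + 8*((261 - 128)*(191 + 246))) = (45944 - 15)/(-39338 + 8*(133*437)) = 45929/(-39338 + 8*58121) = 45929/(-39338 + 464968) = 45929/425630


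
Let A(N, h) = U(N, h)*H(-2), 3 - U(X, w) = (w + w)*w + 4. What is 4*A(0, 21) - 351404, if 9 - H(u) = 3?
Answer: -372596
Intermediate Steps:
H(u) = 6 (H(u) = 9 - 1*3 = 9 - 3 = 6)
U(X, w) = -1 - 2*w² (U(X, w) = 3 - ((w + w)*w + 4) = 3 - ((2*w)*w + 4) = 3 - (2*w² + 4) = 3 - (4 + 2*w²) = 3 + (-4 - 2*w²) = -1 - 2*w²)
A(N, h) = -6 - 12*h² (A(N, h) = (-1 - 2*h²)*6 = -6 - 12*h²)
4*A(0, 21) - 351404 = 4*(-6 - 12*21²) - 351404 = 4*(-6 - 12*441) - 351404 = 4*(-6 - 5292) - 351404 = 4*(-5298) - 351404 = -21192 - 351404 = -372596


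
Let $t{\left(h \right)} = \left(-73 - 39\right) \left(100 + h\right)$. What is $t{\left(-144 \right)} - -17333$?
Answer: $22261$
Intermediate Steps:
$t{\left(h \right)} = -11200 - 112 h$ ($t{\left(h \right)} = - 112 \left(100 + h\right) = -11200 - 112 h$)
$t{\left(-144 \right)} - -17333 = \left(-11200 - -16128\right) - -17333 = \left(-11200 + 16128\right) + \left(-6184 + 23517\right) = 4928 + 17333 = 22261$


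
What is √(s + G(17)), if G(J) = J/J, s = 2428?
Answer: √2429 ≈ 49.285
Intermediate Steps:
G(J) = 1
√(s + G(17)) = √(2428 + 1) = √2429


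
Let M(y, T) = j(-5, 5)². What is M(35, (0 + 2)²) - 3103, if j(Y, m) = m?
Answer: -3078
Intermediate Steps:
M(y, T) = 25 (M(y, T) = 5² = 25)
M(35, (0 + 2)²) - 3103 = 25 - 3103 = -3078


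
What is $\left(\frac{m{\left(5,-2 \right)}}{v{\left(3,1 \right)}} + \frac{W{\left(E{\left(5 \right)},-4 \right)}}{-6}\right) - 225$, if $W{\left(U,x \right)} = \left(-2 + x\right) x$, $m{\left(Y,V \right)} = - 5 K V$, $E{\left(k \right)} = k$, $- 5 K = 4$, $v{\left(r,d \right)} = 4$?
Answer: $-231$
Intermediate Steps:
$K = - \frac{4}{5}$ ($K = \left(- \frac{1}{5}\right) 4 = - \frac{4}{5} \approx -0.8$)
$m{\left(Y,V \right)} = 4 V$ ($m{\left(Y,V \right)} = \left(-5\right) \left(- \frac{4}{5}\right) V = 4 V$)
$W{\left(U,x \right)} = x \left(-2 + x\right)$
$\left(\frac{m{\left(5,-2 \right)}}{v{\left(3,1 \right)}} + \frac{W{\left(E{\left(5 \right)},-4 \right)}}{-6}\right) - 225 = \left(\frac{4 \left(-2\right)}{4} + \frac{\left(-4\right) \left(-2 - 4\right)}{-6}\right) - 225 = \left(\left(-8\right) \frac{1}{4} + \left(-4\right) \left(-6\right) \left(- \frac{1}{6}\right)\right) - 225 = \left(-2 + 24 \left(- \frac{1}{6}\right)\right) - 225 = \left(-2 - 4\right) - 225 = -6 - 225 = -231$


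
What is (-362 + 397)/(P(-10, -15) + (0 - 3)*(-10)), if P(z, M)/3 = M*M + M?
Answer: 7/132 ≈ 0.053030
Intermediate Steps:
P(z, M) = 3*M + 3*M**2 (P(z, M) = 3*(M*M + M) = 3*(M**2 + M) = 3*(M + M**2) = 3*M + 3*M**2)
(-362 + 397)/(P(-10, -15) + (0 - 3)*(-10)) = (-362 + 397)/(3*(-15)*(1 - 15) + (0 - 3)*(-10)) = 35/(3*(-15)*(-14) - 3*(-10)) = 35/(630 + 30) = 35/660 = 35*(1/660) = 7/132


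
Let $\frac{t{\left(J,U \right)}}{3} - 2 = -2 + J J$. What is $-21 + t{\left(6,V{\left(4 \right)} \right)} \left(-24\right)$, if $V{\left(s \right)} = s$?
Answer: $-2613$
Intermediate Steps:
$t{\left(J,U \right)} = 3 J^{2}$ ($t{\left(J,U \right)} = 6 + 3 \left(-2 + J J\right) = 6 + 3 \left(-2 + J^{2}\right) = 6 + \left(-6 + 3 J^{2}\right) = 3 J^{2}$)
$-21 + t{\left(6,V{\left(4 \right)} \right)} \left(-24\right) = -21 + 3 \cdot 6^{2} \left(-24\right) = -21 + 3 \cdot 36 \left(-24\right) = -21 + 108 \left(-24\right) = -21 - 2592 = -2613$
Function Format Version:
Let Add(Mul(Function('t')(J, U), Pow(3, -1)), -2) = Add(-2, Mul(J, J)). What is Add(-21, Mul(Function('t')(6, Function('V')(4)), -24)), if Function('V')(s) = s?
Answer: -2613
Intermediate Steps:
Function('t')(J, U) = Mul(3, Pow(J, 2)) (Function('t')(J, U) = Add(6, Mul(3, Add(-2, Mul(J, J)))) = Add(6, Mul(3, Add(-2, Pow(J, 2)))) = Add(6, Add(-6, Mul(3, Pow(J, 2)))) = Mul(3, Pow(J, 2)))
Add(-21, Mul(Function('t')(6, Function('V')(4)), -24)) = Add(-21, Mul(Mul(3, Pow(6, 2)), -24)) = Add(-21, Mul(Mul(3, 36), -24)) = Add(-21, Mul(108, -24)) = Add(-21, -2592) = -2613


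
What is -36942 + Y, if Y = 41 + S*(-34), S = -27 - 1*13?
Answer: -35541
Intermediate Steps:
S = -40 (S = -27 - 13 = -40)
Y = 1401 (Y = 41 - 40*(-34) = 41 + 1360 = 1401)
-36942 + Y = -36942 + 1401 = -35541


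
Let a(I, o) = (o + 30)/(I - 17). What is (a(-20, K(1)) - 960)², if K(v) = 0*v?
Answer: 1263802500/1369 ≈ 9.2316e+5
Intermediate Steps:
K(v) = 0
a(I, o) = (30 + o)/(-17 + I)
(a(-20, K(1)) - 960)² = ((30 + 0)/(-17 - 20) - 960)² = (30/(-37) - 960)² = (-1/37*30 - 960)² = (-30/37 - 960)² = (-35550/37)² = 1263802500/1369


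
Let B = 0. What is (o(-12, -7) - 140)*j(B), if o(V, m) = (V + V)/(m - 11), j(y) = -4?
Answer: 1664/3 ≈ 554.67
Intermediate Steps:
o(V, m) = 2*V/(-11 + m) (o(V, m) = (2*V)/(-11 + m) = 2*V/(-11 + m))
(o(-12, -7) - 140)*j(B) = (2*(-12)/(-11 - 7) - 140)*(-4) = (2*(-12)/(-18) - 140)*(-4) = (2*(-12)*(-1/18) - 140)*(-4) = (4/3 - 140)*(-4) = -416/3*(-4) = 1664/3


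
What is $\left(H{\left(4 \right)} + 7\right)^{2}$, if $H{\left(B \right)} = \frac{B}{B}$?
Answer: $64$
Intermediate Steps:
$H{\left(B \right)} = 1$
$\left(H{\left(4 \right)} + 7\right)^{2} = \left(1 + 7\right)^{2} = 8^{2} = 64$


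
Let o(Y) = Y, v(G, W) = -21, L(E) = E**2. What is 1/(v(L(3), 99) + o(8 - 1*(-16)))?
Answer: 1/3 ≈ 0.33333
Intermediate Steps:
1/(v(L(3), 99) + o(8 - 1*(-16))) = 1/(-21 + (8 - 1*(-16))) = 1/(-21 + (8 + 16)) = 1/(-21 + 24) = 1/3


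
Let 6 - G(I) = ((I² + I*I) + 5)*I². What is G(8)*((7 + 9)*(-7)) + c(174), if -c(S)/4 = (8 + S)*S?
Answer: 826000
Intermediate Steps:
c(S) = -4*S*(8 + S) (c(S) = -4*(8 + S)*S = -4*S*(8 + S))
G(I) = 6 - I²*(5 + 2*I²) (G(I) = 6 - ((I² + I*I) + 5)*I² = 6 - ((I² + I²) + 5)*I² = 6 - (2*I² + 5)*I² = 6 - (5 + 2*I²)*I² = 6 - I²*(5 + 2*I²))
G(8)*((7 + 9)*(-7)) + c(174) = (6 - 5*8² - 2*8⁴)*((7 + 9)*(-7)) - 4*174*(8 + 174) = (6 - 5*64 - 2*4096)*(16*(-7)) - 4*174*182 = (6 - 320 - 8192)*(-112) - 126672 = -8506*(-112) - 126672 = 952672 - 126672 = 826000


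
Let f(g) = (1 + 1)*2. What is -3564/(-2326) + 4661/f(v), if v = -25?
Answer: 5427871/4652 ≈ 1166.8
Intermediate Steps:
f(g) = 4 (f(g) = 2*2 = 4)
-3564/(-2326) + 4661/f(v) = -3564/(-2326) + 4661/4 = -3564*(-1/2326) + 4661*(¼) = 1782/1163 + 4661/4 = 5427871/4652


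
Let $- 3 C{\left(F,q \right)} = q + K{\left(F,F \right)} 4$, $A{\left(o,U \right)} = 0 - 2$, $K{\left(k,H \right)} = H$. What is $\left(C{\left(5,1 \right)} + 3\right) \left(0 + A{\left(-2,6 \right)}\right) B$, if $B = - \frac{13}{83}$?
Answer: $- \frac{104}{83} \approx -1.253$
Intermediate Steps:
$A{\left(o,U \right)} = -2$
$C{\left(F,q \right)} = - \frac{4 F}{3} - \frac{q}{3}$ ($C{\left(F,q \right)} = - \frac{q + F 4}{3} = - \frac{q + 4 F}{3} = - \frac{4 F}{3} - \frac{q}{3}$)
$B = - \frac{13}{83}$ ($B = \left(-13\right) \frac{1}{83} = - \frac{13}{83} \approx -0.15663$)
$\left(C{\left(5,1 \right)} + 3\right) \left(0 + A{\left(-2,6 \right)}\right) B = \left(\left(\left(- \frac{4}{3}\right) 5 - \frac{1}{3}\right) + 3\right) \left(0 - 2\right) \left(- \frac{13}{83}\right) = \left(\left(- \frac{20}{3} - \frac{1}{3}\right) + 3\right) \left(-2\right) \left(- \frac{13}{83}\right) = \left(-7 + 3\right) \left(-2\right) \left(- \frac{13}{83}\right) = \left(-4\right) \left(-2\right) \left(- \frac{13}{83}\right) = 8 \left(- \frac{13}{83}\right) = - \frac{104}{83}$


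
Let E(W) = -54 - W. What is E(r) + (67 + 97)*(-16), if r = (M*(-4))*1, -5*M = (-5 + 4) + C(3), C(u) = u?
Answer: -13398/5 ≈ -2679.6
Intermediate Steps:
M = -2/5 (M = -((-5 + 4) + 3)/5 = -(-1 + 3)/5 = -1/5*2 = -2/5 ≈ -0.40000)
r = 8/5 (r = -2/5*(-4)*1 = (8/5)*1 = 8/5 ≈ 1.6000)
E(r) + (67 + 97)*(-16) = (-54 - 1*8/5) + (67 + 97)*(-16) = (-54 - 8/5) + 164*(-16) = -278/5 - 2624 = -13398/5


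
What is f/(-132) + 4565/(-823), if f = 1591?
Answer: -1911973/108636 ≈ -17.600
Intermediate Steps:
f/(-132) + 4565/(-823) = 1591/(-132) + 4565/(-823) = 1591*(-1/132) + 4565*(-1/823) = -1591/132 - 4565/823 = -1911973/108636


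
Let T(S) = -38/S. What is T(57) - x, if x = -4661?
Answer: 13981/3 ≈ 4660.3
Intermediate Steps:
T(57) - x = -38/57 - 1*(-4661) = -38*1/57 + 4661 = -⅔ + 4661 = 13981/3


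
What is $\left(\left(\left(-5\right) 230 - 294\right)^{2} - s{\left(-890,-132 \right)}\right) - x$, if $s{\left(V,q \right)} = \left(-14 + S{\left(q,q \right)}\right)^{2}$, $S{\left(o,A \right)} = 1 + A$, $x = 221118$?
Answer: $1842993$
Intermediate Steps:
$s{\left(V,q \right)} = \left(-13 + q\right)^{2}$ ($s{\left(V,q \right)} = \left(-14 + \left(1 + q\right)\right)^{2} = \left(-13 + q\right)^{2}$)
$\left(\left(\left(-5\right) 230 - 294\right)^{2} - s{\left(-890,-132 \right)}\right) - x = \left(\left(\left(-5\right) 230 - 294\right)^{2} - \left(-13 - 132\right)^{2}\right) - 221118 = \left(\left(-1150 - 294\right)^{2} - \left(-145\right)^{2}\right) - 221118 = \left(\left(-1444\right)^{2} - 21025\right) - 221118 = \left(2085136 - 21025\right) - 221118 = 2064111 - 221118 = 1842993$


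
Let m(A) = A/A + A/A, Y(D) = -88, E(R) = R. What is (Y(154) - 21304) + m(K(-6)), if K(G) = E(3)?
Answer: -21390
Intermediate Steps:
K(G) = 3
m(A) = 2 (m(A) = 1 + 1 = 2)
(Y(154) - 21304) + m(K(-6)) = (-88 - 21304) + 2 = -21392 + 2 = -21390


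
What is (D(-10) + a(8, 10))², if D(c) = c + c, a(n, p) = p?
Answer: 100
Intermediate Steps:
D(c) = 2*c
(D(-10) + a(8, 10))² = (2*(-10) + 10)² = (-20 + 10)² = (-10)² = 100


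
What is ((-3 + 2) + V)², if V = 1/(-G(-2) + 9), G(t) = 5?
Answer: 9/16 ≈ 0.56250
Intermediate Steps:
V = ¼ (V = 1/(-1*5 + 9) = 1/(-5 + 9) = 1/4 = ¼ ≈ 0.25000)
((-3 + 2) + V)² = ((-3 + 2) + ¼)² = (-1 + ¼)² = (-¾)² = 9/16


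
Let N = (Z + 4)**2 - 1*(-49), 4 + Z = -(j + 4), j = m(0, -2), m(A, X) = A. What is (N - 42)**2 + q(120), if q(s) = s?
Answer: 649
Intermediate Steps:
j = 0
Z = -8 (Z = -4 - (0 + 4) = -4 - 1*4 = -4 - 4 = -8)
N = 65 (N = (-8 + 4)**2 - 1*(-49) = (-4)**2 + 49 = 16 + 49 = 65)
(N - 42)**2 + q(120) = (65 - 42)**2 + 120 = 23**2 + 120 = 529 + 120 = 649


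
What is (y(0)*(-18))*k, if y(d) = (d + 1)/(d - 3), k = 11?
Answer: 66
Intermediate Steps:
y(d) = (1 + d)/(-3 + d)
(y(0)*(-18))*k = (((1 + 0)/(-3 + 0))*(-18))*11 = ((1/(-3))*(-18))*11 = (-⅓*1*(-18))*11 = -⅓*(-18)*11 = 6*11 = 66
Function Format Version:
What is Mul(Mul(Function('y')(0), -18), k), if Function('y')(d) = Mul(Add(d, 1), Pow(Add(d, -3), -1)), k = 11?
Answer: 66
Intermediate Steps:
Function('y')(d) = Mul(Pow(Add(-3, d), -1), Add(1, d)) (Function('y')(d) = Mul(Add(1, d), Pow(Add(-3, d), -1)) = Mul(Pow(Add(-3, d), -1), Add(1, d)))
Mul(Mul(Function('y')(0), -18), k) = Mul(Mul(Mul(Pow(Add(-3, 0), -1), Add(1, 0)), -18), 11) = Mul(Mul(Mul(Pow(-3, -1), 1), -18), 11) = Mul(Mul(Mul(Rational(-1, 3), 1), -18), 11) = Mul(Mul(Rational(-1, 3), -18), 11) = Mul(6, 11) = 66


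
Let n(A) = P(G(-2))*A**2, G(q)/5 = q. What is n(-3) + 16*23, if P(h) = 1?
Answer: 377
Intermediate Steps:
G(q) = 5*q
n(A) = A**2 (n(A) = 1*A**2 = A**2)
n(-3) + 16*23 = (-3)**2 + 16*23 = 9 + 368 = 377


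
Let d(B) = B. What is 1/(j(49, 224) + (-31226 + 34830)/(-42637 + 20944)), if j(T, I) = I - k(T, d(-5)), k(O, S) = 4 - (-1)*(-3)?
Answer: 21693/4833935 ≈ 0.0044876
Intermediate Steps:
k(O, S) = 1 (k(O, S) = 4 - 1*3 = 4 - 3 = 1)
j(T, I) = -1 + I (j(T, I) = I - 1*1 = I - 1 = -1 + I)
1/(j(49, 224) + (-31226 + 34830)/(-42637 + 20944)) = 1/((-1 + 224) + (-31226 + 34830)/(-42637 + 20944)) = 1/(223 + 3604/(-21693)) = 1/(223 + 3604*(-1/21693)) = 1/(223 - 3604/21693) = 1/(4833935/21693) = 21693/4833935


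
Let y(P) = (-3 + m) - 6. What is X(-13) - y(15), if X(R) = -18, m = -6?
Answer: -3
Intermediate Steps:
y(P) = -15 (y(P) = (-3 - 6) - 6 = -9 - 6 = -15)
X(-13) - y(15) = -18 - 1*(-15) = -18 + 15 = -3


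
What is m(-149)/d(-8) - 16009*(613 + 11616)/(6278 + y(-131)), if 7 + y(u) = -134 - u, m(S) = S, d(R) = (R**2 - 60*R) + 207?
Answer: -147027253743/4707268 ≈ -31234.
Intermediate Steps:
d(R) = 207 + R**2 - 60*R
y(u) = -141 - u (y(u) = -7 + (-134 - u) = -141 - u)
m(-149)/d(-8) - 16009*(613 + 11616)/(6278 + y(-131)) = -149/(207 + (-8)**2 - 60*(-8)) - 16009*(613 + 11616)/(6278 + (-141 - 1*(-131))) = -149/(207 + 64 + 480) - 16009*12229/(6278 + (-141 + 131)) = -149/751 - 16009*12229/(6278 - 10) = -149*1/751 - 16009/(6268*(1/12229)) = -149/751 - 16009/6268/12229 = -149/751 - 16009*12229/6268 = -149/751 - 195774061/6268 = -147027253743/4707268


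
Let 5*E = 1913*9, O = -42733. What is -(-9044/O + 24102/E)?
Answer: -589496042/81748229 ≈ -7.2111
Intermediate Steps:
E = 17217/5 (E = (1913*9)/5 = (⅕)*17217 = 17217/5 ≈ 3443.4)
-(-9044/O + 24102/E) = -(-9044/(-42733) + 24102/(17217/5)) = -(-9044*(-1/42733) + 24102*(5/17217)) = -(9044/42733 + 13390/1913) = -1*589496042/81748229 = -589496042/81748229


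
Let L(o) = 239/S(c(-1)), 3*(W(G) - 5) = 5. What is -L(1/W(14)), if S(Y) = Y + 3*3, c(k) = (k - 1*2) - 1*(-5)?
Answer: -239/11 ≈ -21.727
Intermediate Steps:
W(G) = 20/3 (W(G) = 5 + (⅓)*5 = 5 + 5/3 = 20/3)
c(k) = 3 + k (c(k) = (k - 2) + 5 = (-2 + k) + 5 = 3 + k)
S(Y) = 9 + Y (S(Y) = Y + 9 = 9 + Y)
L(o) = 239/11 (L(o) = 239/(9 + (3 - 1)) = 239/(9 + 2) = 239/11)
-L(1/W(14)) = -1*239/11 = -239/11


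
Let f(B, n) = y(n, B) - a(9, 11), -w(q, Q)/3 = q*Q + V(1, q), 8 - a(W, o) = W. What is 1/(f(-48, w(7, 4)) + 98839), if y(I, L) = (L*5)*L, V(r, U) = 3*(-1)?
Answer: 1/110360 ≈ 9.0613e-6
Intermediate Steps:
a(W, o) = 8 - W
V(r, U) = -3
y(I, L) = 5*L² (y(I, L) = (5*L)*L = 5*L²)
w(q, Q) = 9 - 3*Q*q (w(q, Q) = -3*(q*Q - 3) = -3*(Q*q - 3) = -3*(-3 + Q*q) = 9 - 3*Q*q)
f(B, n) = 1 + 5*B² (f(B, n) = 5*B² - (8 - 1*9) = 5*B² - (8 - 9) = 5*B² - 1*(-1) = 5*B² + 1 = 1 + 5*B²)
1/(f(-48, w(7, 4)) + 98839) = 1/((1 + 5*(-48)²) + 98839) = 1/((1 + 5*2304) + 98839) = 1/((1 + 11520) + 98839) = 1/(11521 + 98839) = 1/110360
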